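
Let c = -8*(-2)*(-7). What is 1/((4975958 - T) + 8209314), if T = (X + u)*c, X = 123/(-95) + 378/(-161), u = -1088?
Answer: 2185/28542672552 ≈ 7.6552e-8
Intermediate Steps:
X = -7959/2185 (X = 123*(-1/95) + 378*(-1/161) = -123/95 - 54/23 = -7959/2185 ≈ -3.6426)
c = -112 (c = 16*(-7) = -112)
T = 267146768/2185 (T = (-7959/2185 - 1088)*(-112) = -2385239/2185*(-112) = 267146768/2185 ≈ 1.2226e+5)
1/((4975958 - T) + 8209314) = 1/((4975958 - 1*267146768/2185) + 8209314) = 1/((4975958 - 267146768/2185) + 8209314) = 1/(10605321462/2185 + 8209314) = 1/(28542672552/2185) = 2185/28542672552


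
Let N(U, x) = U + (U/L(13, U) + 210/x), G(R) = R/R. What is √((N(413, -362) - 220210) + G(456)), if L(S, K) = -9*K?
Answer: I*√64806834610/543 ≈ 468.82*I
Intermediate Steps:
G(R) = 1
N(U, x) = -⅑ + U + 210/x (N(U, x) = U + (U/((-9*U)) + 210/x) = U + (U*(-1/(9*U)) + 210/x) = U + (-⅑ + 210/x) = -⅑ + U + 210/x)
√((N(413, -362) - 220210) + G(456)) = √(((-⅑ + 413 + 210/(-362)) - 220210) + 1) = √(((-⅑ + 413 + 210*(-1/362)) - 220210) + 1) = √(((-⅑ + 413 - 105/181) - 220210) + 1) = √((671651/1629 - 220210) + 1) = √(-358050439/1629 + 1) = √(-358048810/1629) = I*√64806834610/543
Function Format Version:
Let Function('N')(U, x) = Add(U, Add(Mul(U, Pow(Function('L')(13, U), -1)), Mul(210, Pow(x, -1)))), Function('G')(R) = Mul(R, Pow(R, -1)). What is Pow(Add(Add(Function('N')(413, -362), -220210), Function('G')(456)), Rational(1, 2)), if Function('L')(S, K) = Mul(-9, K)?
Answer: Mul(Rational(1, 543), I, Pow(64806834610, Rational(1, 2))) ≈ Mul(468.82, I)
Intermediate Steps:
Function('G')(R) = 1
Function('N')(U, x) = Add(Rational(-1, 9), U, Mul(210, Pow(x, -1))) (Function('N')(U, x) = Add(U, Add(Mul(U, Pow(Mul(-9, U), -1)), Mul(210, Pow(x, -1)))) = Add(U, Add(Mul(U, Mul(Rational(-1, 9), Pow(U, -1))), Mul(210, Pow(x, -1)))) = Add(U, Add(Rational(-1, 9), Mul(210, Pow(x, -1)))) = Add(Rational(-1, 9), U, Mul(210, Pow(x, -1))))
Pow(Add(Add(Function('N')(413, -362), -220210), Function('G')(456)), Rational(1, 2)) = Pow(Add(Add(Add(Rational(-1, 9), 413, Mul(210, Pow(-362, -1))), -220210), 1), Rational(1, 2)) = Pow(Add(Add(Add(Rational(-1, 9), 413, Mul(210, Rational(-1, 362))), -220210), 1), Rational(1, 2)) = Pow(Add(Add(Add(Rational(-1, 9), 413, Rational(-105, 181)), -220210), 1), Rational(1, 2)) = Pow(Add(Add(Rational(671651, 1629), -220210), 1), Rational(1, 2)) = Pow(Add(Rational(-358050439, 1629), 1), Rational(1, 2)) = Pow(Rational(-358048810, 1629), Rational(1, 2)) = Mul(Rational(1, 543), I, Pow(64806834610, Rational(1, 2)))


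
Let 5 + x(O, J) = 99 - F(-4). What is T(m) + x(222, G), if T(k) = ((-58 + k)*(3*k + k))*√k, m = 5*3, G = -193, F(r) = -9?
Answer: 103 - 2580*√15 ≈ -9889.3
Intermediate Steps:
x(O, J) = 103 (x(O, J) = -5 + (99 - 1*(-9)) = -5 + (99 + 9) = -5 + 108 = 103)
m = 15
T(k) = 4*k^(3/2)*(-58 + k) (T(k) = ((-58 + k)*(4*k))*√k = (4*k*(-58 + k))*√k = 4*k^(3/2)*(-58 + k))
T(m) + x(222, G) = 4*15^(3/2)*(-58 + 15) + 103 = 4*(15*√15)*(-43) + 103 = -2580*√15 + 103 = 103 - 2580*√15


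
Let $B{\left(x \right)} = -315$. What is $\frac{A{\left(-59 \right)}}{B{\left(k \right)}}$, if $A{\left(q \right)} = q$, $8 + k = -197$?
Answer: $\frac{59}{315} \approx 0.1873$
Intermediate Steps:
$k = -205$ ($k = -8 - 197 = -205$)
$\frac{A{\left(-59 \right)}}{B{\left(k \right)}} = - \frac{59}{-315} = \left(-59\right) \left(- \frac{1}{315}\right) = \frac{59}{315}$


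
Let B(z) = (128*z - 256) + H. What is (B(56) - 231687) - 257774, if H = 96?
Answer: -482453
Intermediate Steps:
B(z) = -160 + 128*z (B(z) = (128*z - 256) + 96 = (-256 + 128*z) + 96 = -160 + 128*z)
(B(56) - 231687) - 257774 = ((-160 + 128*56) - 231687) - 257774 = ((-160 + 7168) - 231687) - 257774 = (7008 - 231687) - 257774 = -224679 - 257774 = -482453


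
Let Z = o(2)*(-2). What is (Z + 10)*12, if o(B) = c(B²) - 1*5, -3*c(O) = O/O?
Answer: 248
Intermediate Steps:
c(O) = -⅓ (c(O) = -O/(3*O) = -⅓*1 = -⅓)
o(B) = -16/3 (o(B) = -⅓ - 1*5 = -⅓ - 5 = -16/3)
Z = 32/3 (Z = -16/3*(-2) = 32/3 ≈ 10.667)
(Z + 10)*12 = (32/3 + 10)*12 = (62/3)*12 = 248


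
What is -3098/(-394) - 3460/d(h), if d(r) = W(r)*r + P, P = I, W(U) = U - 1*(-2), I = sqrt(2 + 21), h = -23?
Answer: 697969/998987 + 1730*sqrt(23)/116633 ≈ 0.76981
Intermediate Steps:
I = sqrt(23) ≈ 4.7958
W(U) = 2 + U (W(U) = U + 2 = 2 + U)
P = sqrt(23) ≈ 4.7958
d(r) = sqrt(23) + r*(2 + r) (d(r) = (2 + r)*r + sqrt(23) = r*(2 + r) + sqrt(23) = sqrt(23) + r*(2 + r))
-3098/(-394) - 3460/d(h) = -3098/(-394) - 3460/(sqrt(23) - 23*(2 - 23)) = -3098*(-1/394) - 3460/(sqrt(23) - 23*(-21)) = 1549/197 - 3460/(sqrt(23) + 483) = 1549/197 - 3460/(483 + sqrt(23))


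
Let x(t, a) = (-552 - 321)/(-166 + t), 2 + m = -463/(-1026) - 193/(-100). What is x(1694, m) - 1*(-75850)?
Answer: 115897927/1528 ≈ 75849.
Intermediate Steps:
m = 19559/51300 (m = -2 + (-463/(-1026) - 193/(-100)) = -2 + (-463*(-1/1026) - 193*(-1/100)) = -2 + (463/1026 + 193/100) = -2 + 122159/51300 = 19559/51300 ≈ 0.38127)
x(t, a) = -873/(-166 + t)
x(1694, m) - 1*(-75850) = -873/(-166 + 1694) - 1*(-75850) = -873/1528 + 75850 = 115897927/1528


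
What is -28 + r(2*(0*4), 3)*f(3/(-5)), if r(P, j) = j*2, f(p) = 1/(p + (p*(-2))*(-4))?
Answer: -262/9 ≈ -29.111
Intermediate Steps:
f(p) = 1/(9*p) (f(p) = 1/(p - 2*p*(-4)) = 1/(p + 8*p) = 1/(9*p))
r(P, j) = 2*j
-28 + r(2*(0*4), 3)*f(3/(-5)) = -28 + (2*3)*(1/(9*((3/(-5))))) = -28 + 6*(1/(9*((3*(-⅕))))) = -28 + 6*(1/(9*(-⅗))) = -28 + 6*((⅑)*(-5/3)) = -28 + 6*(-5/27) = -28 - 10/9 = -262/9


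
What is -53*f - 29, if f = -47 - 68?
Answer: 6066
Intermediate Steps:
f = -115
-53*f - 29 = -53*(-115) - 29 = 6095 - 29 = 6066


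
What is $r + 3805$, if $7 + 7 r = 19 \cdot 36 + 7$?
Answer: $\frac{27319}{7} \approx 3902.7$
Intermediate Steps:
$r = \frac{684}{7}$ ($r = -1 + \frac{19 \cdot 36 + 7}{7} = -1 + \frac{684 + 7}{7} = -1 + \frac{1}{7} \cdot 691 = -1 + \frac{691}{7} = \frac{684}{7} \approx 97.714$)
$r + 3805 = \frac{684}{7} + 3805 = \frac{27319}{7}$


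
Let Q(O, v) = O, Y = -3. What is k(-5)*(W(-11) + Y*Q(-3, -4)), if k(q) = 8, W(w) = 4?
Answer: 104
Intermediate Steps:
k(-5)*(W(-11) + Y*Q(-3, -4)) = 8*(4 - 3*(-3)) = 8*(4 + 9) = 8*13 = 104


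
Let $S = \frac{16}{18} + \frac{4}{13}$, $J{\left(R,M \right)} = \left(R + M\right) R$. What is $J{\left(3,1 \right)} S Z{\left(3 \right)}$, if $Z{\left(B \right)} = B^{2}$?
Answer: $\frac{1680}{13} \approx 129.23$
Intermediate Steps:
$J{\left(R,M \right)} = R \left(M + R\right)$ ($J{\left(R,M \right)} = \left(M + R\right) R = R \left(M + R\right)$)
$S = \frac{140}{117}$ ($S = 16 \cdot \frac{1}{18} + 4 \cdot \frac{1}{13} = \frac{8}{9} + \frac{4}{13} = \frac{140}{117} \approx 1.1966$)
$J{\left(3,1 \right)} S Z{\left(3 \right)} = 3 \left(1 + 3\right) \frac{140}{117} \cdot 3^{2} = 3 \cdot 4 \cdot \frac{140}{117} \cdot 9 = 12 \cdot \frac{140}{117} \cdot 9 = \frac{560}{39} \cdot 9 = \frac{1680}{13}$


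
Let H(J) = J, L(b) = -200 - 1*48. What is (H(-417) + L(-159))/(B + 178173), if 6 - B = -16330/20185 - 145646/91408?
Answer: -122697186920/32875724561307 ≈ -0.0037322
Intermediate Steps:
B = 1550298003/184507048 (B = 6 - (-16330/20185 - 145646/91408) = 6 - (-16330*1/20185 - 145646*1/91408) = 6 - (-3266/4037 - 72823/45704) = 6 - 1*(-443255715/184507048) = 6 + 443255715/184507048 = 1550298003/184507048 ≈ 8.4024)
L(b) = -248 (L(b) = -200 - 48 = -248)
(H(-417) + L(-159))/(B + 178173) = (-417 - 248)/(1550298003/184507048 + 178173) = -665/32875724561307/184507048 = -665*184507048/32875724561307 = -122697186920/32875724561307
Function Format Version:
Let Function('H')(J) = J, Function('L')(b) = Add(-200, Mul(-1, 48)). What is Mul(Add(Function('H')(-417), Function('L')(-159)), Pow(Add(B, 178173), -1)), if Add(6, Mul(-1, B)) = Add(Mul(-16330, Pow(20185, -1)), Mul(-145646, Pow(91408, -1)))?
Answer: Rational(-122697186920, 32875724561307) ≈ -0.0037322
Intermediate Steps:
B = Rational(1550298003, 184507048) (B = Add(6, Mul(-1, Add(Mul(-16330, Pow(20185, -1)), Mul(-145646, Pow(91408, -1))))) = Add(6, Mul(-1, Add(Mul(-16330, Rational(1, 20185)), Mul(-145646, Rational(1, 91408))))) = Add(6, Mul(-1, Add(Rational(-3266, 4037), Rational(-72823, 45704)))) = Add(6, Mul(-1, Rational(-443255715, 184507048))) = Add(6, Rational(443255715, 184507048)) = Rational(1550298003, 184507048) ≈ 8.4024)
Function('L')(b) = -248 (Function('L')(b) = Add(-200, -48) = -248)
Mul(Add(Function('H')(-417), Function('L')(-159)), Pow(Add(B, 178173), -1)) = Mul(Add(-417, -248), Pow(Add(Rational(1550298003, 184507048), 178173), -1)) = Mul(-665, Pow(Rational(32875724561307, 184507048), -1)) = Mul(-665, Rational(184507048, 32875724561307)) = Rational(-122697186920, 32875724561307)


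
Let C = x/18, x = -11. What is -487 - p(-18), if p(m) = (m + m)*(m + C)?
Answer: -1157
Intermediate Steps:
C = -11/18 ≈ -0.61111
p(m) = 2*m*(-11/18 + m) (p(m) = (m + m)*(m - 11/18) = (2*m)*(-11/18 + m) = 2*m*(-11/18 + m))
-487 - p(-18) = -487 - (-18)*(-11 + 18*(-18))/9 = -487 - (-18)*(-11 - 324)/9 = -487 - (-18)*(-335)/9 = -487 - 1*670 = -487 - 670 = -1157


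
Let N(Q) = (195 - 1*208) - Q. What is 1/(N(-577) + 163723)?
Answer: 1/164287 ≈ 6.0869e-6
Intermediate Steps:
N(Q) = -13 - Q (N(Q) = (195 - 208) - Q = -13 - Q)
1/(N(-577) + 163723) = 1/((-13 - 1*(-577)) + 163723) = 1/((-13 + 577) + 163723) = 1/(564 + 163723) = 1/164287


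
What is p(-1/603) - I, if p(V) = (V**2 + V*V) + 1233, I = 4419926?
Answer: -1606676543035/363609 ≈ -4.4187e+6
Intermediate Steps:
p(V) = 1233 + 2*V**2 (p(V) = (V**2 + V**2) + 1233 = 2*V**2 + 1233 = 1233 + 2*V**2)
p(-1/603) - I = (1233 + 2*(-1/603)**2) - 1*4419926 = (1233 + 2*(-1*1/603)**2) - 4419926 = (1233 + 2*(-1/603)**2) - 4419926 = (1233 + 2*(1/363609)) - 4419926 = (1233 + 2/363609) - 4419926 = 448329899/363609 - 4419926 = -1606676543035/363609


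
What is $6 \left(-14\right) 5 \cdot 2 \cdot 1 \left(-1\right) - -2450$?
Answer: $3290$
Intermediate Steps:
$6 \left(-14\right) 5 \cdot 2 \cdot 1 \left(-1\right) - -2450 = - 84 \cdot 10 \cdot 1 \left(-1\right) + 2450 = - 84 \cdot 10 \left(-1\right) + 2450 = \left(-84\right) \left(-10\right) + 2450 = 840 + 2450 = 3290$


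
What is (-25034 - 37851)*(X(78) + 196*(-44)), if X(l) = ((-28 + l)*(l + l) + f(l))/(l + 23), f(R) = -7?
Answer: 54284281435/101 ≈ 5.3747e+8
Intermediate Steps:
X(l) = (-7 + 2*l*(-28 + l))/(23 + l) (X(l) = ((-28 + l)*(l + l) - 7)/(l + 23) = ((-28 + l)*(2*l) - 7)/(23 + l) = (2*l*(-28 + l) - 7)/(23 + l) = (-7 + 2*l*(-28 + l))/(23 + l))
(-25034 - 37851)*(X(78) + 196*(-44)) = (-25034 - 37851)*((-7 - 56*78 + 2*78**2)/(23 + 78) + 196*(-44)) = -62885*((-7 - 4368 + 2*6084)/101 - 8624) = -62885*((-7 - 4368 + 12168)/101 - 8624) = -62885*((1/101)*7793 - 8624) = -62885*(7793/101 - 8624) = -62885*(-863231/101) = 54284281435/101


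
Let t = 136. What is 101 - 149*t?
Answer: -20163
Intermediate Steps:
101 - 149*t = 101 - 149*136 = 101 - 20264 = -20163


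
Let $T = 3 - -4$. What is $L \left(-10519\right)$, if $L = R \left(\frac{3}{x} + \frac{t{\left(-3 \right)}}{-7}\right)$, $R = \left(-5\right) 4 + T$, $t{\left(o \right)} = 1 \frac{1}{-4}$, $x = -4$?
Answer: $- \frac{683735}{7} \approx -97676.0$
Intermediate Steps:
$T = 7$ ($T = 3 + 4 = 7$)
$t{\left(o \right)} = - \frac{1}{4}$ ($t{\left(o \right)} = 1 \left(- \frac{1}{4}\right) = - \frac{1}{4}$)
$R = -13$ ($R = \left(-5\right) 4 + 7 = -20 + 7 = -13$)
$L = \frac{65}{7}$ ($L = - 13 \left(\frac{3}{-4} - \frac{1}{4 \left(-7\right)}\right) = - 13 \left(3 \left(- \frac{1}{4}\right) - - \frac{1}{28}\right) = - 13 \left(- \frac{3}{4} + \frac{1}{28}\right) = \left(-13\right) \left(- \frac{5}{7}\right) = \frac{65}{7} \approx 9.2857$)
$L \left(-10519\right) = \frac{65}{7} \left(-10519\right) = - \frac{683735}{7}$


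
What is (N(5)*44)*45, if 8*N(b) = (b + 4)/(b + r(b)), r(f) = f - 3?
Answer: 4455/14 ≈ 318.21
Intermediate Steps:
r(f) = -3 + f
N(b) = (4 + b)/(8*(-3 + 2*b)) (N(b) = ((b + 4)/(b + (-3 + b)))/8 = ((4 + b)/(-3 + 2*b))/8 = (4 + b)/(8*(-3 + 2*b)))
(N(5)*44)*45 = (((4 + 5)/(8*(-3 + 2*5)))*44)*45 = (((⅛)*9/(-3 + 10))*44)*45 = (((⅛)*9/7)*44)*45 = (((⅛)*(⅐)*9)*44)*45 = ((9/56)*44)*45 = (99/14)*45 = 4455/14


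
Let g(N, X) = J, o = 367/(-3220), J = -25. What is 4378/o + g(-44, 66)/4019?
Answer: -56656495215/1474973 ≈ -38412.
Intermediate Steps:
o = -367/3220 (o = 367*(-1/3220) = -367/3220 ≈ -0.11398)
g(N, X) = -25
4378/o + g(-44, 66)/4019 = 4378/(-367/3220) - 25/4019 = 4378*(-3220/367) - 25*1/4019 = -14097160/367 - 25/4019 = -56656495215/1474973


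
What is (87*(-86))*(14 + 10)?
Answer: -179568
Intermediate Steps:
(87*(-86))*(14 + 10) = -7482*24 = -179568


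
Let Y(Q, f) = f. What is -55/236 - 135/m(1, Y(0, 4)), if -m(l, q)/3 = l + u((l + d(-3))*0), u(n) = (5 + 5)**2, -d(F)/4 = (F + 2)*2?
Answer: 5065/23836 ≈ 0.21249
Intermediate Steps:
d(F) = -16 - 8*F (d(F) = -4*(F + 2)*2 = -4*(2 + F)*2 = -4*(4 + 2*F) = -16 - 8*F)
u(n) = 100 (u(n) = 10**2 = 100)
m(l, q) = -300 - 3*l (m(l, q) = -3*(l + 100) = -3*(100 + l) = -300 - 3*l)
-55/236 - 135/m(1, Y(0, 4)) = -55/236 - 135/(-300 - 3*1) = -55*1/236 - 135/(-300 - 3) = -55/236 - 135/(-303) = -55/236 - 135*(-1/303) = -55/236 + 45/101 = 5065/23836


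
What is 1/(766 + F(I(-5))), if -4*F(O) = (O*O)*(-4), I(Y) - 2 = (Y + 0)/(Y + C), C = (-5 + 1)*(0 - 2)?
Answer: 9/6895 ≈ 0.0013053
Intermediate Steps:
C = 8 (C = -4*(-2) = 8)
I(Y) = 2 + Y/(8 + Y) (I(Y) = 2 + (Y + 0)/(Y + 8) = 2 + Y/(8 + Y))
F(O) = O² (F(O) = -O*O*(-4)/4 = -O²*(-4)/4 = -(-1)*O² = O²)
1/(766 + F(I(-5))) = 1/(766 + ((16 + 3*(-5))/(8 - 5))²) = 1/(766 + ((16 - 15)/3)²) = 1/(766 + ((⅓)*1)²) = 1/(766 + (⅓)²) = 1/(766 + ⅑) = 1/(6895/9) = 9/6895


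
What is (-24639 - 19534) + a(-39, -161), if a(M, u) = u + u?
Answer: -44495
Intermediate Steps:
a(M, u) = 2*u
(-24639 - 19534) + a(-39, -161) = (-24639 - 19534) + 2*(-161) = -44173 - 322 = -44495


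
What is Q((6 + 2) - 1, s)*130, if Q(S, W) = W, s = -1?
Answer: -130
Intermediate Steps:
Q((6 + 2) - 1, s)*130 = -1*130 = -130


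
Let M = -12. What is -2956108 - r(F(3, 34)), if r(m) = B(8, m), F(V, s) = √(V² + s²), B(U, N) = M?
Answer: -2956096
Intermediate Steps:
B(U, N) = -12
r(m) = -12
-2956108 - r(F(3, 34)) = -2956108 - 1*(-12) = -2956108 + 12 = -2956096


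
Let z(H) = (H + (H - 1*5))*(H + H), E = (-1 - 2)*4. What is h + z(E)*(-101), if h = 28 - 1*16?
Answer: -70284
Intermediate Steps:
h = 12 (h = 28 - 16 = 12)
E = -12 (E = -3*4 = -12)
z(H) = 2*H*(-5 + 2*H) (z(H) = (H + (H - 5))*(2*H) = (H + (-5 + H))*(2*H) = (-5 + 2*H)*(2*H) = 2*H*(-5 + 2*H))
h + z(E)*(-101) = 12 + (2*(-12)*(-5 + 2*(-12)))*(-101) = 12 + (2*(-12)*(-5 - 24))*(-101) = 12 + (2*(-12)*(-29))*(-101) = 12 + 696*(-101) = 12 - 70296 = -70284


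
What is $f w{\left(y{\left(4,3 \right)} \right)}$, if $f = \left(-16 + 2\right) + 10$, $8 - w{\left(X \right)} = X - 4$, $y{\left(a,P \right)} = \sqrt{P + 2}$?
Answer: $-48 + 4 \sqrt{5} \approx -39.056$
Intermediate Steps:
$y{\left(a,P \right)} = \sqrt{2 + P}$
$w{\left(X \right)} = 12 - X$ ($w{\left(X \right)} = 8 - \left(X - 4\right) = 8 - \left(-4 + X\right) = 12 - X$)
$f = -4$ ($f = -14 + 10 = -4$)
$f w{\left(y{\left(4,3 \right)} \right)} = - 4 \left(12 - \sqrt{2 + 3}\right) = - 4 \left(12 - \sqrt{5}\right) = -48 + 4 \sqrt{5}$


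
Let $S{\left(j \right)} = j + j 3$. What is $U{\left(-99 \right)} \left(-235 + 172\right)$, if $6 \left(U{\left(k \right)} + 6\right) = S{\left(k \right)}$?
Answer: $4536$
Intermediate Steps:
$S{\left(j \right)} = 4 j$ ($S{\left(j \right)} = j + 3 j = 4 j$)
$U{\left(k \right)} = -6 + \frac{2 k}{3}$ ($U{\left(k \right)} = -6 + \frac{4 k}{6} = -6 + \frac{2 k}{3}$)
$U{\left(-99 \right)} \left(-235 + 172\right) = \left(-6 + \frac{2}{3} \left(-99\right)\right) \left(-235 + 172\right) = \left(-6 - 66\right) \left(-63\right) = \left(-72\right) \left(-63\right) = 4536$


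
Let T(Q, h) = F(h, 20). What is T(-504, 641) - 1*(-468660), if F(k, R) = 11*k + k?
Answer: 476352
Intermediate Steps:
F(k, R) = 12*k
T(Q, h) = 12*h
T(-504, 641) - 1*(-468660) = 12*641 - 1*(-468660) = 7692 + 468660 = 476352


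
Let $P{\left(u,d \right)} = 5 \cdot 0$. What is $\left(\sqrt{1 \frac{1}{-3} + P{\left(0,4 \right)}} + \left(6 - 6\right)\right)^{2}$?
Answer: $- \frac{1}{3} \approx -0.33333$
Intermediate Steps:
$P{\left(u,d \right)} = 0$
$\left(\sqrt{1 \frac{1}{-3} + P{\left(0,4 \right)}} + \left(6 - 6\right)\right)^{2} = \left(\sqrt{1 \frac{1}{-3} + 0} + \left(6 - 6\right)\right)^{2} = \left(\sqrt{1 \left(- \frac{1}{3}\right) + 0} + \left(6 - 6\right)\right)^{2} = \left(\sqrt{- \frac{1}{3} + 0} + 0\right)^{2} = \left(\sqrt{- \frac{1}{3}} + 0\right)^{2} = \left(\frac{i \sqrt{3}}{3} + 0\right)^{2} = \left(\frac{i \sqrt{3}}{3}\right)^{2} = - \frac{1}{3}$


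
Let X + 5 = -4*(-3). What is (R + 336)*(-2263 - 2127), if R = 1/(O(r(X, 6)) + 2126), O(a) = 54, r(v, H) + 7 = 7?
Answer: -321559159/218 ≈ -1.4750e+6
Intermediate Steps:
X = 7 (X = -5 - 4*(-3) = -5 + 12 = 7)
r(v, H) = 0 (r(v, H) = -7 + 7 = 0)
R = 1/2180 (R = 1/(54 + 2126) = 1/2180 ≈ 0.00045872)
(R + 336)*(-2263 - 2127) = (1/2180 + 336)*(-2263 - 2127) = (732481/2180)*(-4390) = -321559159/218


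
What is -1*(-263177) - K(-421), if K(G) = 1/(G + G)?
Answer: 221595035/842 ≈ 2.6318e+5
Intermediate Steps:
K(G) = 1/(2*G)
-1*(-263177) - K(-421) = -1*(-263177) - 1/(2*(-421)) = 263177 - (-1)/(2*421) = 263177 - 1*(-1/842) = 263177 + 1/842 = 221595035/842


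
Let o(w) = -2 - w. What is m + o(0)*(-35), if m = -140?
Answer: -70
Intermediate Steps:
m + o(0)*(-35) = -140 + (-2 - 1*0)*(-35) = -140 + (-2 + 0)*(-35) = -140 - 2*(-35) = -140 + 70 = -70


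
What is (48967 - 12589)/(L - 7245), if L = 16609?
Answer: 18189/4682 ≈ 3.8849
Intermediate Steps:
(48967 - 12589)/(L - 7245) = (48967 - 12589)/(16609 - 7245) = 36378/9364 = 36378*(1/9364) = 18189/4682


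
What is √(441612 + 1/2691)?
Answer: √355324990007/897 ≈ 664.54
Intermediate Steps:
√(441612 + 1/2691) = √(1188377893/2691) = √355324990007/897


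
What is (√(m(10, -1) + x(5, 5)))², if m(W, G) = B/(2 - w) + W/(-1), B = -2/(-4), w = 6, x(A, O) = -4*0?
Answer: -81/8 ≈ -10.125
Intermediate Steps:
x(A, O) = 0
B = ½ (B = -2*(-¼) = ½ ≈ 0.50000)
m(W, G) = -⅛ - W (m(W, G) = 1/(2*(2 - 1*6)) + W/(-1) = 1/(2*(2 - 6)) + W*(-1) = (½)/(-4) - W = (½)*(-¼) - W = -⅛ - W)
(√(m(10, -1) + x(5, 5)))² = (√((-⅛ - 1*10) + 0))² = (√((-⅛ - 10) + 0))² = (√(-81/8 + 0))² = (√(-81/8))² = (9*I*√2/4)² = -81/8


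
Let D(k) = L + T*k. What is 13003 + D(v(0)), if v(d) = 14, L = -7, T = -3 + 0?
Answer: 12954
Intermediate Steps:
T = -3
D(k) = -7 - 3*k
13003 + D(v(0)) = 13003 + (-7 - 3*14) = 13003 + (-7 - 42) = 13003 - 49 = 12954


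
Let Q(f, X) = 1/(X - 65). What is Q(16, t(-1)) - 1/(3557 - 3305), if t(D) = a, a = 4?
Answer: -313/15372 ≈ -0.020362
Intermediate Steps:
t(D) = 4
Q(f, X) = 1/(-65 + X)
Q(16, t(-1)) - 1/(3557 - 3305) = 1/(-65 + 4) - 1/(3557 - 3305) = 1/(-61) - 1/252 = -1/61 - 1*1/252 = -1/61 - 1/252 = -313/15372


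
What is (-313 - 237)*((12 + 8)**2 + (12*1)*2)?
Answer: -233200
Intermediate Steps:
(-313 - 237)*((12 + 8)**2 + (12*1)*2) = -550*(20**2 + 12*2) = -550*(400 + 24) = -550*424 = -233200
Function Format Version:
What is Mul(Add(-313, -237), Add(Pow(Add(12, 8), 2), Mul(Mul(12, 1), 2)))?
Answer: -233200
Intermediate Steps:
Mul(Add(-313, -237), Add(Pow(Add(12, 8), 2), Mul(Mul(12, 1), 2))) = Mul(-550, Add(Pow(20, 2), Mul(12, 2))) = Mul(-550, Add(400, 24)) = Mul(-550, 424) = -233200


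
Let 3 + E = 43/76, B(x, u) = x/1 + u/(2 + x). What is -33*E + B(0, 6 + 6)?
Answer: 6561/76 ≈ 86.329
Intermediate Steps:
B(x, u) = x + u/(2 + x) (B(x, u) = x*1 + u/(2 + x) = x + u/(2 + x))
E = -185/76 (E = -3 + 43/76 = -185/76 ≈ -2.4342)
-33*E + B(0, 6 + 6) = -33*(-185/76) + ((6 + 6) + 0² + 2*0)/(2 + 0) = 6105/76 + (12 + 0 + 0)/2 = 6105/76 + (½)*12 = 6105/76 + 6 = 6561/76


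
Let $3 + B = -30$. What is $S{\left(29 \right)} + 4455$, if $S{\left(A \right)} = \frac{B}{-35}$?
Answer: $\frac{155958}{35} \approx 4455.9$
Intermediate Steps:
$B = -33$ ($B = -3 - 30 = -33$)
$S{\left(A \right)} = \frac{33}{35}$ ($S{\left(A \right)} = - \frac{33}{-35} = \left(-33\right) \left(- \frac{1}{35}\right) = \frac{33}{35}$)
$S{\left(29 \right)} + 4455 = \frac{33}{35} + 4455 = \frac{155958}{35}$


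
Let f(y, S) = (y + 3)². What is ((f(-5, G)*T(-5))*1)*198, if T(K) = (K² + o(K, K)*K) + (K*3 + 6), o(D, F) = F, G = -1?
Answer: 32472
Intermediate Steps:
f(y, S) = (3 + y)²
T(K) = 6 + 2*K² + 3*K (T(K) = (K² + K*K) + (K*3 + 6) = (K² + K²) + (3*K + 6) = 2*K² + (6 + 3*K) = 6 + 2*K² + 3*K)
((f(-5, G)*T(-5))*1)*198 = (((3 - 5)²*(6 + 2*(-5)² + 3*(-5)))*1)*198 = (((-2)²*(6 + 2*25 - 15))*1)*198 = ((4*(6 + 50 - 15))*1)*198 = ((4*41)*1)*198 = (164*1)*198 = 164*198 = 32472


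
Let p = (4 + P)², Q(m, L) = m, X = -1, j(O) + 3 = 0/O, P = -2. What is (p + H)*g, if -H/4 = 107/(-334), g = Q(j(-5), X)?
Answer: -2646/167 ≈ -15.844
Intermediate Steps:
j(O) = -3 (j(O) = -3 + 0/O = -3 + 0 = -3)
g = -3
H = 214/167 (H = -428/(-334) = -428*(-1)/334 = -4*(-107/334) = 214/167 ≈ 1.2814)
p = 4 (p = (4 - 2)² = 2² = 4)
(p + H)*g = (4 + 214/167)*(-3) = (882/167)*(-3) = -2646/167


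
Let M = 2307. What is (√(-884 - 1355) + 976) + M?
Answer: 3283 + I*√2239 ≈ 3283.0 + 47.318*I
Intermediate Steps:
(√(-884 - 1355) + 976) + M = (√(-884 - 1355) + 976) + 2307 = (√(-2239) + 976) + 2307 = (I*√2239 + 976) + 2307 = (976 + I*√2239) + 2307 = 3283 + I*√2239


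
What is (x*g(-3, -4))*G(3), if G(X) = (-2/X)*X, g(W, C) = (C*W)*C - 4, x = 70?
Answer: 7280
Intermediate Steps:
g(W, C) = -4 + W*C**2 (g(W, C) = W*C**2 - 4 = -4 + W*C**2)
G(X) = -2 (G(X) = (-2/X)*X = -2)
(x*g(-3, -4))*G(3) = (70*(-4 - 3*(-4)**2))*(-2) = (70*(-4 - 3*16))*(-2) = (70*(-4 - 48))*(-2) = (70*(-52))*(-2) = -3640*(-2) = 7280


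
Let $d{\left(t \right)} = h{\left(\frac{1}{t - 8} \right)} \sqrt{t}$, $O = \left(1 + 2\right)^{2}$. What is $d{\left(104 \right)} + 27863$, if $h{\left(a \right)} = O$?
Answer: $27863 + 18 \sqrt{26} \approx 27955.0$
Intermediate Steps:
$O = 9$ ($O = 3^{2} = 9$)
$h{\left(a \right)} = 9$
$d{\left(t \right)} = 9 \sqrt{t}$
$d{\left(104 \right)} + 27863 = 9 \sqrt{104} + 27863 = 9 \cdot 2 \sqrt{26} + 27863 = 18 \sqrt{26} + 27863 = 27863 + 18 \sqrt{26}$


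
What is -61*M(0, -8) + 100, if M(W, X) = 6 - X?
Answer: -754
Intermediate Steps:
-61*M(0, -8) + 100 = -61*(6 - 1*(-8)) + 100 = -61*(6 + 8) + 100 = -61*14 + 100 = -854 + 100 = -754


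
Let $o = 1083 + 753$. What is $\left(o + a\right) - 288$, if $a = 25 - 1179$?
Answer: $394$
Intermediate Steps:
$a = -1154$ ($a = 25 - 1179 = -1154$)
$o = 1836$
$\left(o + a\right) - 288 = \left(1836 - 1154\right) - 288 = 682 - 288 = 394$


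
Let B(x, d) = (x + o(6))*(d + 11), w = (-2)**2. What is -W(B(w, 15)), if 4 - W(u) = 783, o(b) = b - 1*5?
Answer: 779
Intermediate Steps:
o(b) = -5 + b (o(b) = b - 5 = -5 + b)
w = 4
B(x, d) = (1 + x)*(11 + d) (B(x, d) = (x + (-5 + 6))*(d + 11) = (x + 1)*(11 + d) = (1 + x)*(11 + d))
W(u) = -779 (W(u) = 4 - 1*783 = 4 - 783 = -779)
-W(B(w, 15)) = -1*(-779) = 779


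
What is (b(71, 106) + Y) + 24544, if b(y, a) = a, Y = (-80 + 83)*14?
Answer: 24692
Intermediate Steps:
Y = 42 (Y = 3*14 = 42)
(b(71, 106) + Y) + 24544 = (106 + 42) + 24544 = 148 + 24544 = 24692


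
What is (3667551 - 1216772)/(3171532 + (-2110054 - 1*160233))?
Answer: 2450779/901245 ≈ 2.7193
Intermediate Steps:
(3667551 - 1216772)/(3171532 + (-2110054 - 1*160233)) = 2450779/(3171532 + (-2110054 - 160233)) = 2450779/(3171532 - 2270287) = 2450779/901245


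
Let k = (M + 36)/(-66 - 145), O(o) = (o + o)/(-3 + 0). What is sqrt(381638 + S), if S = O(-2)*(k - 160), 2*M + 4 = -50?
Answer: sqrt(152832645474)/633 ≈ 617.60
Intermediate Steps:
M = -27 (M = -2 + (1/2)*(-50) = -2 - 25 = -27)
O(o) = -2*o/3 (O(o) = (2*o)/(-3) = (2*o)*(-1/3) = -2*o/3)
k = -9/211 (k = (-27 + 36)/(-66 - 145) = 9/(-211) = 9*(-1/211) = -9/211 ≈ -0.042654)
S = -135076/633 (S = (-2/3*(-2))*(-9/211 - 160) = (4/3)*(-33769/211) = -135076/633 ≈ -213.39)
sqrt(381638 + S) = sqrt(381638 - 135076/633) = sqrt(241441778/633) = sqrt(152832645474)/633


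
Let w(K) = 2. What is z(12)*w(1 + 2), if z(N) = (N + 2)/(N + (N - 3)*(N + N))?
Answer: 7/57 ≈ 0.12281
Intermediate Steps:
z(N) = (2 + N)/(N + 2*N*(-3 + N)) (z(N) = (2 + N)/(N + (-3 + N)*(2*N)) = (2 + N)/(N + 2*N*(-3 + N)))
z(12)*w(1 + 2) = ((2 + 12)/(12*(-5 + 2*12)))*2 = ((1/12)*14/(-5 + 24))*2 = ((1/12)*14/19)*2 = ((1/12)*(1/19)*14)*2 = (7/114)*2 = 7/57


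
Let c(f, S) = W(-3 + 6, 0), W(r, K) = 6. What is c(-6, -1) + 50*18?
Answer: 906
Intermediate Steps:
c(f, S) = 6
c(-6, -1) + 50*18 = 6 + 50*18 = 6 + 900 = 906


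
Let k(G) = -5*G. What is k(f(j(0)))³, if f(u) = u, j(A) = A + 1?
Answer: -125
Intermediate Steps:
j(A) = 1 + A
k(f(j(0)))³ = (-5*(1 + 0))³ = (-5*1)³ = (-5)³ = -125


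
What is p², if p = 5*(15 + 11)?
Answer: 16900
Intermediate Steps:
p = 130 (p = 5*26 = 130)
p² = 130² = 16900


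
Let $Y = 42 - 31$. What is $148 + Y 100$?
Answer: $1248$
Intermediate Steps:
$Y = 11$
$148 + Y 100 = 148 + 11 \cdot 100 = 148 + 1100 = 1248$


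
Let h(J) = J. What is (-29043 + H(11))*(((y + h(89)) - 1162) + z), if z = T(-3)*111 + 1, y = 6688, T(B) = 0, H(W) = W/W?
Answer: -163099872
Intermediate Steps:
H(W) = 1
z = 1 (z = 0*111 + 1 = 0 + 1 = 1)
(-29043 + H(11))*(((y + h(89)) - 1162) + z) = (-29043 + 1)*(((6688 + 89) - 1162) + 1) = -29042*((6777 - 1162) + 1) = -29042*(5615 + 1) = -29042*5616 = -163099872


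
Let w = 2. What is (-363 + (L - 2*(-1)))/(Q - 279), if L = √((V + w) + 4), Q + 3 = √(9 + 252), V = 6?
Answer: 33934/26421 - 188*√3/26421 - 2*√87/26421 + 361*√29/26421 ≈ 1.3449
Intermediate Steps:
Q = -3 + 3*√29 (Q = -3 + √(9 + 252) = -3 + √261 = -3 + 3*√29 ≈ 13.155)
L = 2*√3 (L = √((6 + 2) + 4) = √(8 + 4) = √12 = 2*√3 ≈ 3.4641)
(-363 + (L - 2*(-1)))/(Q - 279) = (-363 + (2*√3 - 2*(-1)))/((-3 + 3*√29) - 279) = (-363 + (2*√3 + 2))/(-282 + 3*√29) = (-363 + (2 + 2*√3))/(-282 + 3*√29) = (-361 + 2*√3)/(-282 + 3*√29)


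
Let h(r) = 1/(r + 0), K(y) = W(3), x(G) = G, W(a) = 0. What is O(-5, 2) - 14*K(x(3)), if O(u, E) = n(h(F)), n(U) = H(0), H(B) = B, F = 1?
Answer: 0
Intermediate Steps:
K(y) = 0
h(r) = 1/r
n(U) = 0
O(u, E) = 0
O(-5, 2) - 14*K(x(3)) = 0 - 14*0 = 0 + 0 = 0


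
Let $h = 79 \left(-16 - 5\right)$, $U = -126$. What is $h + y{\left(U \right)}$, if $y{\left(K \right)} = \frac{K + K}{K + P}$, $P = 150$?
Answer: $- \frac{3339}{2} \approx -1669.5$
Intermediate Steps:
$y{\left(K \right)} = \frac{2 K}{150 + K}$ ($y{\left(K \right)} = \frac{K + K}{K + 150} = \frac{2 K}{150 + K}$)
$h = -1659$ ($h = 79 \left(-21\right) = -1659$)
$h + y{\left(U \right)} = -1659 + 2 \left(-126\right) \frac{1}{150 - 126} = -1659 + 2 \left(-126\right) \frac{1}{24} = -1659 - \frac{21}{2} = - \frac{3339}{2}$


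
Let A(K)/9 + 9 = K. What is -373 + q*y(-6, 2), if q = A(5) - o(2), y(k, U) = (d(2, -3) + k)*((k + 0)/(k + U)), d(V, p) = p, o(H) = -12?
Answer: -49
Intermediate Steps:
A(K) = -81 + 9*K
y(k, U) = k*(-3 + k)/(U + k) (y(k, U) = (-3 + k)*((k + 0)/(k + U)) = (-3 + k)*(k/(U + k)) = k*(-3 + k)/(U + k))
q = -24 (q = (-81 + 9*5) - 1*(-12) = (-81 + 45) + 12 = -36 + 12 = -24)
-373 + q*y(-6, 2) = -373 - (-144)*(-3 - 6)/(2 - 6) = -373 - (-144)*(-9)/(-4) = -373 - (-144)*(-1)*(-9)/4 = -373 - 24*(-27/2) = -373 + 324 = -49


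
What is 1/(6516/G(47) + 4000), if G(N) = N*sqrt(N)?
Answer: 25955750/103820346359 - 76563*sqrt(47)/415281385436 ≈ 0.00024874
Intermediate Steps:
G(N) = N**(3/2)
1/(6516/G(47) + 4000) = 1/(6516/(47**(3/2)) + 4000) = 1/(6516/((47*sqrt(47))) + 4000) = 1/(6516*(sqrt(47)/2209) + 4000) = 1/(6516*sqrt(47)/2209 + 4000) = 1/(4000 + 6516*sqrt(47)/2209)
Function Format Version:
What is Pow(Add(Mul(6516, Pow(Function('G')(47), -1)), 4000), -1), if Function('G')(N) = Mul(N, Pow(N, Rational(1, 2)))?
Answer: Add(Rational(25955750, 103820346359), Mul(Rational(-76563, 415281385436), Pow(47, Rational(1, 2)))) ≈ 0.00024874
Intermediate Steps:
Function('G')(N) = Pow(N, Rational(3, 2))
Pow(Add(Mul(6516, Pow(Function('G')(47), -1)), 4000), -1) = Pow(Add(Mul(6516, Pow(Pow(47, Rational(3, 2)), -1)), 4000), -1) = Pow(Add(Mul(6516, Pow(Mul(47, Pow(47, Rational(1, 2))), -1)), 4000), -1) = Pow(Add(Mul(6516, Mul(Rational(1, 2209), Pow(47, Rational(1, 2)))), 4000), -1) = Pow(Add(Mul(Rational(6516, 2209), Pow(47, Rational(1, 2))), 4000), -1) = Pow(Add(4000, Mul(Rational(6516, 2209), Pow(47, Rational(1, 2)))), -1)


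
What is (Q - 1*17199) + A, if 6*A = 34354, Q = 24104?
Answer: 37892/3 ≈ 12631.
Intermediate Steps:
A = 17177/3 (A = (1/6)*34354 = 17177/3 ≈ 5725.7)
(Q - 1*17199) + A = (24104 - 1*17199) + 17177/3 = (24104 - 17199) + 17177/3 = 6905 + 17177/3 = 37892/3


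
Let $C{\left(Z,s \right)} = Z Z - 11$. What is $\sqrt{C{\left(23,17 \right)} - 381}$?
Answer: $\sqrt{137} \approx 11.705$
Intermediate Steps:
$C{\left(Z,s \right)} = -11 + Z^{2}$ ($C{\left(Z,s \right)} = Z^{2} - 11 = -11 + Z^{2}$)
$\sqrt{C{\left(23,17 \right)} - 381} = \sqrt{\left(-11 + 23^{2}\right) - 381} = \sqrt{\left(-11 + 529\right) - 381} = \sqrt{518 - 381} = \sqrt{137}$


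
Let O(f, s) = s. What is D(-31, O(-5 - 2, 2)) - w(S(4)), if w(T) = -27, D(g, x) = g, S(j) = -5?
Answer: -4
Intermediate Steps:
D(-31, O(-5 - 2, 2)) - w(S(4)) = -31 - 1*(-27) = -31 + 27 = -4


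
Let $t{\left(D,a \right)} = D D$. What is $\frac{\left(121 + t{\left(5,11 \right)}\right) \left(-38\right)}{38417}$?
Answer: $- \frac{5548}{38417} \approx -0.14442$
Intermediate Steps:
$t{\left(D,a \right)} = D^{2}$
$\frac{\left(121 + t{\left(5,11 \right)}\right) \left(-38\right)}{38417} = \frac{\left(121 + 5^{2}\right) \left(-38\right)}{38417} = \left(121 + 25\right) \left(-38\right) \frac{1}{38417} = 146 \left(-38\right) \frac{1}{38417} = \left(-5548\right) \frac{1}{38417} = - \frac{5548}{38417}$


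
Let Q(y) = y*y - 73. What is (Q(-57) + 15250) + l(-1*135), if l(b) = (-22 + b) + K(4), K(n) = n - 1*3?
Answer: 18270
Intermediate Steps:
K(n) = -3 + n (K(n) = n - 3 = -3 + n)
l(b) = -21 + b (l(b) = (-22 + b) + (-3 + 4) = (-22 + b) + 1 = -21 + b)
Q(y) = -73 + y**2 (Q(y) = y**2 - 73 = -73 + y**2)
(Q(-57) + 15250) + l(-1*135) = ((-73 + (-57)**2) + 15250) + (-21 - 1*135) = ((-73 + 3249) + 15250) + (-21 - 135) = (3176 + 15250) - 156 = 18426 - 156 = 18270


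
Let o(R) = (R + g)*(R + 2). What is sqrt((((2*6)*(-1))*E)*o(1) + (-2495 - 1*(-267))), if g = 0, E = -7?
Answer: 2*I*sqrt(494) ≈ 44.452*I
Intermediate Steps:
o(R) = R*(2 + R) (o(R) = (R + 0)*(R + 2) = R*(2 + R))
sqrt((((2*6)*(-1))*E)*o(1) + (-2495 - 1*(-267))) = sqrt((((2*6)*(-1))*(-7))*(1*(2 + 1)) + (-2495 - 1*(-267))) = sqrt(((12*(-1))*(-7))*(1*3) + (-2495 + 267)) = sqrt(-12*(-7)*3 - 2228) = sqrt(84*3 - 2228) = sqrt(252 - 2228) = sqrt(-1976) = 2*I*sqrt(494)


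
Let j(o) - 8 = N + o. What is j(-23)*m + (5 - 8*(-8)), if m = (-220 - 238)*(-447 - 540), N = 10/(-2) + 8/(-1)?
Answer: -12657219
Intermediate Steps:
N = -13 (N = 10*(-½) + 8*(-1) = -5 - 8 = -13)
m = 452046 (m = -458*(-987) = 452046)
j(o) = -5 + o (j(o) = 8 + (-13 + o) = -5 + o)
j(-23)*m + (5 - 8*(-8)) = (-5 - 23)*452046 + (5 - 8*(-8)) = -28*452046 + (5 + 64) = -12657288 + 69 = -12657219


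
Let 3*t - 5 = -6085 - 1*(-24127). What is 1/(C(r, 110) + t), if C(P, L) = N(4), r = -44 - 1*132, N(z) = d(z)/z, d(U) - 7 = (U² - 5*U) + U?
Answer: 12/72209 ≈ 0.00016618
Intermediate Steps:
d(U) = 7 + U² - 4*U (d(U) = 7 + ((U² - 5*U) + U) = 7 + (U² - 4*U) = 7 + U² - 4*U)
N(z) = (7 + z² - 4*z)/z
r = -176 (r = -44 - 132 = -176)
C(P, L) = 7/4 (C(P, L) = -4 + 4 + 7/4 = 7/4)
t = 18047/3 (t = 5/3 + (-6085 - 1*(-24127))/3 = 5/3 + (-6085 + 24127)/3 = 5/3 + (⅓)*18042 = 5/3 + 6014 = 18047/3 ≈ 6015.7)
1/(C(r, 110) + t) = 1/(7/4 + 18047/3) = 1/(72209/12) = 12/72209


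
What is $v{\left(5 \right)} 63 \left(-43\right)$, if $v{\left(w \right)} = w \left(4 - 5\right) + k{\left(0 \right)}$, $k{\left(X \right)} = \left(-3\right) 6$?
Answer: $62307$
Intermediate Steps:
$k{\left(X \right)} = -18$
$v{\left(w \right)} = -18 - w$ ($v{\left(w \right)} = w \left(4 - 5\right) - 18 = w \left(-1\right) - 18 = - w - 18 = -18 - w$)
$v{\left(5 \right)} 63 \left(-43\right) = \left(-18 - 5\right) 63 \left(-43\right) = \left(-23\right) 63 \left(-43\right) = \left(-1449\right) \left(-43\right) = 62307$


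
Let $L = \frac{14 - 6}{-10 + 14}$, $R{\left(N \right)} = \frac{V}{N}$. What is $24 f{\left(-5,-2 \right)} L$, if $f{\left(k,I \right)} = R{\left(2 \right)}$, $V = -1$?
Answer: $-24$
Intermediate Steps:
$R{\left(N \right)} = - \frac{1}{N}$
$f{\left(k,I \right)} = - \frac{1}{2}$
$L = 2$ ($L = \frac{8}{4} = 8 \cdot \frac{1}{4} = 2$)
$24 f{\left(-5,-2 \right)} L = 24 \left(- \frac{1}{2}\right) 2 = \left(-12\right) 2 = -24$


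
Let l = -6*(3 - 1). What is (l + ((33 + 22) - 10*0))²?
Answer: 1849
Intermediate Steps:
l = -12 (l = -6*2 = -12)
(l + ((33 + 22) - 10*0))² = (-12 + ((33 + 22) - 10*0))² = (-12 + (55 + 0))² = (-12 + 55)² = 43² = 1849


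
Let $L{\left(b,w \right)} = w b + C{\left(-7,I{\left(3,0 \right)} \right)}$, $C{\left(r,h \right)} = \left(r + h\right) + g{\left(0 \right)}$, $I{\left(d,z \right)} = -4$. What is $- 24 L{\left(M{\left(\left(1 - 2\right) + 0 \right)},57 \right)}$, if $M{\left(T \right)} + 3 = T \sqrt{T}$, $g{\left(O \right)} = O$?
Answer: $4368 + 1368 i \approx 4368.0 + 1368.0 i$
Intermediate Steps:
$M{\left(T \right)} = -3 + T^{\frac{3}{2}}$ ($M{\left(T \right)} = -3 + T \sqrt{T} = -3 + T^{\frac{3}{2}}$)
$C{\left(r,h \right)} = h + r$ ($C{\left(r,h \right)} = \left(r + h\right) + 0 = \left(h + r\right) + 0 = h + r$)
$L{\left(b,w \right)} = -11 + b w$ ($L{\left(b,w \right)} = w b - 11 = b w - 11 = -11 + b w$)
$- 24 L{\left(M{\left(\left(1 - 2\right) + 0 \right)},57 \right)} = - 24 \left(-11 + \left(-3 + \left(\left(1 - 2\right) + 0\right)^{\frac{3}{2}}\right) 57\right) = - 24 \left(-11 + \left(-3 + \left(-1 + 0\right)^{\frac{3}{2}}\right) 57\right) = - 24 \left(-11 + \left(-3 + \left(-1\right)^{\frac{3}{2}}\right) 57\right) = - 24 \left(-11 + \left(-3 - i\right) 57\right) = - 24 \left(-11 - \left(171 + 57 i\right)\right) = - 24 \left(-182 - 57 i\right) = 4368 + 1368 i$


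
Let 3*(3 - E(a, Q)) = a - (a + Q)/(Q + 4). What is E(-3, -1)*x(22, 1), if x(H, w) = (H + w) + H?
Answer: 160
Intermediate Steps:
E(a, Q) = 3 - a/3 + (Q + a)/(3*(4 + Q)) (E(a, Q) = 3 - (a - (a + Q)/(Q + 4))/3 = 3 - (a - (Q + a)/(4 + Q))/3 = 3 + (-a/3 + (Q + a)/(3*(4 + Q))) = 3 - a/3 + (Q + a)/(3*(4 + Q)))
x(H, w) = w + 2*H
E(-3, -1)*x(22, 1) = ((36 - 3*(-3) + 10*(-1) - 1*(-1)*(-3))/(3*(4 - 1)))*(1 + 2*22) = ((1/3)*(36 + 9 - 10 - 3)/3)*(1 + 44) = ((1/3)*(1/3)*32)*45 = (32/9)*45 = 160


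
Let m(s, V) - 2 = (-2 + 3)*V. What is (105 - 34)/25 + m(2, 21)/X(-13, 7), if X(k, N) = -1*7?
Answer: -78/175 ≈ -0.44571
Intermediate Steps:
X(k, N) = -7
m(s, V) = 2 + V (m(s, V) = 2 + (-2 + 3)*V = 2 + 1*V = 2 + V)
(105 - 34)/25 + m(2, 21)/X(-13, 7) = (105 - 34)/25 + (2 + 21)/(-7) = 71*(1/25) + 23*(-⅐) = 71/25 - 23/7 = -78/175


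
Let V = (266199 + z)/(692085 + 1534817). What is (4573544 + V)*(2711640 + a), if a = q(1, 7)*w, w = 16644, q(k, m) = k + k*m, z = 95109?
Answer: 14486868055436542416/1113451 ≈ 1.3011e+13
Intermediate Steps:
V = 180654/1113451 (V = (266199 + 95109)/(692085 + 1534817) = 361308/2226902 = 361308*(1/2226902) = 180654/1113451 ≈ 0.16225)
a = 133152 (a = (1*(1 + 7))*16644 = (1*8)*16644 = 8*16644 = 133152)
(4573544 + V)*(2711640 + a) = (4573544 + 180654/1113451)*(2711640 + 133152) = (5092417320998/1113451)*2844792 = 14486868055436542416/1113451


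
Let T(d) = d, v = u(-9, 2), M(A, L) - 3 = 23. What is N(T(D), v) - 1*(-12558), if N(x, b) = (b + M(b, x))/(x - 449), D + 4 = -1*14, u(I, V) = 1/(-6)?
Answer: 35187361/2802 ≈ 12558.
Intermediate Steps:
M(A, L) = 26 (M(A, L) = 3 + 23 = 26)
u(I, V) = -⅙
D = -18 (D = -4 - 1*14 = -4 - 14 = -18)
v = -⅙ ≈ -0.16667
N(x, b) = (26 + b)/(-449 + x) (N(x, b) = (b + 26)/(x - 449) = (26 + b)/(-449 + x))
N(T(D), v) - 1*(-12558) = (26 - ⅙)/(-449 - 18) - 1*(-12558) = (155/6)/(-467) + 12558 = -1/467*155/6 + 12558 = -155/2802 + 12558 = 35187361/2802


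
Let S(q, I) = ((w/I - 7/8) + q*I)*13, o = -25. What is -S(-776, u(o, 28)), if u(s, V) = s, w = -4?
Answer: -50438141/200 ≈ -2.5219e+5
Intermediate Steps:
S(q, I) = -91/8 - 52/I + 13*I*q (S(q, I) = ((-4/I - 7/8) + q*I)*13 = ((-4/I - 7*⅛) + I*q)*13 = ((-4/I - 7/8) + I*q)*13 = ((-7/8 - 4/I) + I*q)*13 = (-7/8 - 4/I + I*q)*13 = -91/8 - 52/I + 13*I*q)
-S(-776, u(o, 28)) = -(-91/8 - 52/(-25) + 13*(-25)*(-776)) = -(-91/8 - 52*(-1/25) + 252200) = -(-91/8 + 52/25 + 252200) = -1*50438141/200 = -50438141/200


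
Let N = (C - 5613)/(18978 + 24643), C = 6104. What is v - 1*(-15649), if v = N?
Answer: 682625520/43621 ≈ 15649.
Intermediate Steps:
N = 491/43621 (N = (6104 - 5613)/(18978 + 24643) = 491/43621 ≈ 0.011256)
v = 491/43621 ≈ 0.011256
v - 1*(-15649) = 491/43621 - 1*(-15649) = 491/43621 + 15649 = 682625520/43621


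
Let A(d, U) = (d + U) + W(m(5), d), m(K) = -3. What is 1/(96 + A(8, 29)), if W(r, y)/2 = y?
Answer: 1/149 ≈ 0.0067114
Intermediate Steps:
W(r, y) = 2*y
A(d, U) = U + 3*d (A(d, U) = (d + U) + 2*d = (U + d) + 2*d = U + 3*d)
1/(96 + A(8, 29)) = 1/(96 + (29 + 3*8)) = 1/(96 + (29 + 24)) = 1/(96 + 53) = 1/149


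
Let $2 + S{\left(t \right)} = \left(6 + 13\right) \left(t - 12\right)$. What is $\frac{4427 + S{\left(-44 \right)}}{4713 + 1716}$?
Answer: $\frac{3361}{6429} \approx 0.52279$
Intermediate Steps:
$S{\left(t \right)} = -230 + 19 t$ ($S{\left(t \right)} = -2 + \left(6 + 13\right) \left(t - 12\right) = -2 + 19 \left(-12 + t\right) = -2 + \left(-228 + 19 t\right) = -230 + 19 t$)
$\frac{4427 + S{\left(-44 \right)}}{4713 + 1716} = \frac{4427 + \left(-230 + 19 \left(-44\right)\right)}{4713 + 1716} = \frac{4427 - 1066}{6429} = \left(4427 - 1066\right) \frac{1}{6429} = 3361 \cdot \frac{1}{6429} = \frac{3361}{6429}$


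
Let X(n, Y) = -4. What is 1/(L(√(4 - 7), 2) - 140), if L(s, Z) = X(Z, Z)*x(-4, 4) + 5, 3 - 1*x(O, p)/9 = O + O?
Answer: -1/531 ≈ -0.0018832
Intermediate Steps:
x(O, p) = 27 - 18*O (x(O, p) = 27 - 9*(O + O) = 27 - 18*O)
L(s, Z) = -391 (L(s, Z) = -4*(27 - 18*(-4)) + 5 = -4*(27 + 72) + 5 = -4*99 + 5 = -396 + 5 = -391)
1/(L(√(4 - 7), 2) - 140) = 1/(-391 - 140) = 1/(-531) = -1/531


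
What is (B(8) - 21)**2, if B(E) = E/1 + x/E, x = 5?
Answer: 9801/64 ≈ 153.14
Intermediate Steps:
B(E) = E + 5/E (B(E) = E/1 + 5/E = E*1 + 5/E = E + 5/E)
(B(8) - 21)**2 = ((8 + 5/8) - 21)**2 = (69/8 - 21)**2 = (-99/8)**2 = 9801/64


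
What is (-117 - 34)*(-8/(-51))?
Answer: -1208/51 ≈ -23.686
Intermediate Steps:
(-117 - 34)*(-8/(-51)) = -(-1208)*(-1)/51 = -151*8/51 = -1208/51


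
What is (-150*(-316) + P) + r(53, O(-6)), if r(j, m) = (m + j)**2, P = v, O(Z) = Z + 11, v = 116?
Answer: 50880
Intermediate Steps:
O(Z) = 11 + Z
P = 116
r(j, m) = (j + m)**2
(-150*(-316) + P) + r(53, O(-6)) = (-150*(-316) + 116) + (53 + (11 - 6))**2 = (47400 + 116) + (53 + 5)**2 = 47516 + 58**2 = 47516 + 3364 = 50880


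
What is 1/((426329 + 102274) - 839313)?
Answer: -1/310710 ≈ -3.2184e-6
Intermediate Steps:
1/((426329 + 102274) - 839313) = 1/(528603 - 839313) = 1/(-310710) = -1/310710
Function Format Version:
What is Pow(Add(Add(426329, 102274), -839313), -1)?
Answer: Rational(-1, 310710) ≈ -3.2184e-6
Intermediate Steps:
Pow(Add(Add(426329, 102274), -839313), -1) = Pow(Add(528603, -839313), -1) = Pow(-310710, -1) = Rational(-1, 310710)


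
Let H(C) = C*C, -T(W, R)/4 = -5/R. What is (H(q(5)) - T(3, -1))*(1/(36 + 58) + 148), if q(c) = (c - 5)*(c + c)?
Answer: 139130/47 ≈ 2960.2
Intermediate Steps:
T(W, R) = 20/R (T(W, R) = -(-20)/R = 20/R)
q(c) = 2*c*(-5 + c) (q(c) = (-5 + c)*(2*c) = 2*c*(-5 + c))
H(C) = C²
(H(q(5)) - T(3, -1))*(1/(36 + 58) + 148) = ((2*5*(-5 + 5))² - 20/(-1))*(1/(36 + 58) + 148) = ((2*5*0)² - 20*(-1))*(1/94 + 148) = (0² - 1*(-20))*(1/94 + 148) = (0 + 20)*(13913/94) = 20*(13913/94) = 139130/47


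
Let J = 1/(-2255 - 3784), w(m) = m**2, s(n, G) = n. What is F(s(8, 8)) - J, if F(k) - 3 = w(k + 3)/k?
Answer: 875663/48312 ≈ 18.125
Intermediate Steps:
F(k) = 3 + (3 + k)**2/k (F(k) = 3 + (k + 3)**2/k = 3 + (3 + k)**2/k)
J = -1/6039 (J = 1/(-6039) = -1/6039 ≈ -0.00016559)
F(s(8, 8)) - J = (3 + (3 + 8)**2/8) - 1*(-1/6039) = (3 + (1/8)*11**2) + 1/6039 = (3 + (1/8)*121) + 1/6039 = (3 + 121/8) + 1/6039 = 145/8 + 1/6039 = 875663/48312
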